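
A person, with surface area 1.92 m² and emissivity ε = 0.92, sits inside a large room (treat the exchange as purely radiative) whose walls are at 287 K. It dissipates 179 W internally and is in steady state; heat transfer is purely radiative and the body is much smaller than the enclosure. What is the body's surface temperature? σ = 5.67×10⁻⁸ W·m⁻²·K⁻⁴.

T ≈ 304 K

For a small grey body in a large enclosure, net radiated power = εσA(T⁴ − T_w⁴).
Steady state: P = εσA(T⁴ − T_w⁴) with A = 1.92 m².
T⁴ = P/(εσA) + T_w⁴ = 179/(0.92·5.67×10⁻⁸·1.920) + (287)⁴
    = 1.787×10⁹ + 6.785×10⁹ = 8.572×10⁹ K⁴.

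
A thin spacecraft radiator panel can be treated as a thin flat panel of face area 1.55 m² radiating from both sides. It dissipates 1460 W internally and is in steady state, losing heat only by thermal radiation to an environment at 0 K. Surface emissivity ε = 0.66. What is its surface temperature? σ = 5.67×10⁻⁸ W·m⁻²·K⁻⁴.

Steady state: internal power = radiated power, P = εσA T⁴.
Radiating area A = 2·1.55 = 3.100 m².
T⁴ = P/(εσA) = 1460/(0.66·5.67×10⁻⁸·3.100) = 1.259×10¹⁰ K⁴.
T = (1.259×10¹⁰)^(1/4).

T ≈ 335 K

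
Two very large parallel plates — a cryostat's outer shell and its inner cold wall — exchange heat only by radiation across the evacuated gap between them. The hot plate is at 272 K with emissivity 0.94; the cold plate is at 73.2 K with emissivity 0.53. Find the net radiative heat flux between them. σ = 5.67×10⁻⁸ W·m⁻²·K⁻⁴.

q ≈ 158 W/m²

For two infinite grey parallel plates, q = σ(T₁⁴ − T₂⁴)/(1/ε₁ + 1/ε₂ − 1).
T₁⁴ − T₂⁴ = 5.474×10⁹ − 2.871×10⁷ = 5.445×10⁹ K⁴.
1/ε₁ + 1/ε₂ − 1 = 1.064 + 1.887 − 1 = 1.951.
q = 5.67×10⁻⁸ × 5.445×10⁹ / 1.951.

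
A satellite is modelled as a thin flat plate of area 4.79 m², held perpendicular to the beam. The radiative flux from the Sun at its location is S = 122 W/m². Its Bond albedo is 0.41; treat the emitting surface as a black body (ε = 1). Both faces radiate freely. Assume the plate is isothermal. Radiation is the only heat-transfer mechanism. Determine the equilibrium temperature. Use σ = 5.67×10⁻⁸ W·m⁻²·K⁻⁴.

At equilibrium, absorbed power = emitted power.
Absorbing cross-section = A = 4.790 m²; emitting surface = 2A = 9.580 m² (ratio 2).
(1−a)S·A_cross = εσ·A_surf·T⁴  ⇒  T⁴ = (1−a)S/(2σ).
T⁴ = 0.590·122/(2·5.67×10⁻⁸) = 6.347×10⁸ K⁴.
T = (6.347×10⁸)^(1/4).

T ≈ 159 K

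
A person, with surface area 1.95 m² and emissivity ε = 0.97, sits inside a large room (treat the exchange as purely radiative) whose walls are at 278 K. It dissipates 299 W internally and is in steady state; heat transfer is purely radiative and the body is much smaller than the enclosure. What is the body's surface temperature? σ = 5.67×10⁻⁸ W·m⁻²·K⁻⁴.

For a small grey body in a large enclosure, net radiated power = εσA(T⁴ − T_w⁴).
Steady state: P = εσA(T⁴ − T_w⁴) with A = 1.95 m².
T⁴ = P/(εσA) + T_w⁴ = 299/(0.97·5.67×10⁻⁸·1.950) + (278)⁴
    = 2.788×10⁹ + 5.973×10⁹ = 8.761×10⁹ K⁴.

T ≈ 306 K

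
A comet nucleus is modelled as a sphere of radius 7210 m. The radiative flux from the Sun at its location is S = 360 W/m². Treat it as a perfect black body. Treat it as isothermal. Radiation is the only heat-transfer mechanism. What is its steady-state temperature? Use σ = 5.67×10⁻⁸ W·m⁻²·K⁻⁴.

At equilibrium, absorbed power = emitted power.
Absorbing cross-section = πr² = 1.633×10⁸ m²; emitting surface = 4πr² = 6.533×10⁸ m² (ratio 4).
S·A_cross = εσ·A_surf·T⁴  ⇒  T⁴ = S/(4σ).
T⁴ = 1.00·360/(4·5.67×10⁻⁸) = 1.587×10⁹ K⁴.
T = (1.587×10⁹)^(1/4).

T ≈ 200 K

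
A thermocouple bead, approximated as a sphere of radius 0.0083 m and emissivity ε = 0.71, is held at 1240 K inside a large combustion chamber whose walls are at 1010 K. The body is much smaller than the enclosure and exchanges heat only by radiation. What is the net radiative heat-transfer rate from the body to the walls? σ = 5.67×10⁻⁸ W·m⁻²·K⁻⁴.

For a small grey body in a large enclosure: P_net = εσA(T_body⁴ − T_wall⁴).
A = 4πr² = 8.657×10⁻⁴ m²; T_body⁴ − T_wall⁴ = 2.364×10¹² − 1.041×10¹² = 1.324×10¹² K⁴.
|P_net| = 0.71·5.67×10⁻⁸·8.657×10⁻⁴·1.324×10¹².

P_net ≈ 46.1 W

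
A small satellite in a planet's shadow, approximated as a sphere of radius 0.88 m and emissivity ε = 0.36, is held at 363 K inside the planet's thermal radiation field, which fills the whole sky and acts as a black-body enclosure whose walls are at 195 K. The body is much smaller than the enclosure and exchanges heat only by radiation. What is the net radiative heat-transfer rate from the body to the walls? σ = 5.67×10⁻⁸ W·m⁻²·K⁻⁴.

For a small grey body in a large enclosure: P_net = εσA(T_body⁴ − T_wall⁴).
A = 4πr² = 9.731 m²; T_body⁴ − T_wall⁴ = 1.736×10¹⁰ − 1.446×10⁹ = 1.592×10¹⁰ K⁴.
|P_net| = 0.36·5.67×10⁻⁸·9.731·1.592×10¹⁰.

P_net ≈ 3160 W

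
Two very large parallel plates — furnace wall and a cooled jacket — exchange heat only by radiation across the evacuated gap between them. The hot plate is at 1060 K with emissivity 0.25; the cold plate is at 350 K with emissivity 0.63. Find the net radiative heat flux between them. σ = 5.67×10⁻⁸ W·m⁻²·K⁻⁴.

For two infinite grey parallel plates, q = σ(T₁⁴ − T₂⁴)/(1/ε₁ + 1/ε₂ − 1).
T₁⁴ − T₂⁴ = 1.262×10¹² − 1.501×10¹⁰ = 1.247×10¹² K⁴.
1/ε₁ + 1/ε₂ − 1 = 4.000 + 1.587 − 1 = 4.587.
q = 5.67×10⁻⁸ × 1.247×10¹² / 4.587.

q ≈ 15400 W/m²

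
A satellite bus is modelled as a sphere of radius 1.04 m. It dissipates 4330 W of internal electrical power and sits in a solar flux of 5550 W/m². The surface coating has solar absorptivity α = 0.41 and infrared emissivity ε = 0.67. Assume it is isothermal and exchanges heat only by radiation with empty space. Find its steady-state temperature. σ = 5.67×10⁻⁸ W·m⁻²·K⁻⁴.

T ≈ 391 K

At steady state, absorbed solar power + internal power = radiated power.
Absorbed: α·S·A_cross = 0.41·5550·3.398 = 7732 W (cross-section πr²).
Total input = 7732 + 4330 = 12060 W.
Radiated: εσ·A_surf·T⁴ with A_surf = 4πr² = 13.59 m².
T⁴ = 12060/(0.67·5.67×10⁻⁸·13.59) = 2.336×10¹⁰ K⁴.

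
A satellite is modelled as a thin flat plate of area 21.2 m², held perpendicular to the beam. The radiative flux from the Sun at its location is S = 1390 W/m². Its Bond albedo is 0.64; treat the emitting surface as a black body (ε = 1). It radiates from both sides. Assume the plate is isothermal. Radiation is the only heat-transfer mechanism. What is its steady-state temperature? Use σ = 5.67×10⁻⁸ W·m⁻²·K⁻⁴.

At equilibrium, absorbed power = emitted power.
Absorbing cross-section = A = 21.20 m²; emitting surface = 2A = 42.40 m² (ratio 2).
(1−a)S·A_cross = εσ·A_surf·T⁴  ⇒  T⁴ = (1−a)S/(2σ).
T⁴ = 0.360·1390/(2·5.67×10⁻⁸) = 4.413×10⁹ K⁴.
T = (4.413×10⁹)^(1/4).

T ≈ 258 K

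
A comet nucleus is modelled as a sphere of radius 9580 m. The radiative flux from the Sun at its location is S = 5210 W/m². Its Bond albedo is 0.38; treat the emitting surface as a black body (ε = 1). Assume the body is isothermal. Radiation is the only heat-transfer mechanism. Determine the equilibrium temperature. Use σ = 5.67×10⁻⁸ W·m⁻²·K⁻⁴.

At equilibrium, absorbed power = emitted power.
Absorbing cross-section = πr² = 2.883×10⁸ m²; emitting surface = 4πr² = 1.153×10⁹ m² (ratio 4).
(1−a)S·A_cross = εσ·A_surf·T⁴  ⇒  T⁴ = (1−a)S/(4σ).
T⁴ = 0.620·5210/(4·5.67×10⁻⁸) = 1.424×10¹⁰ K⁴.
T = (1.424×10¹⁰)^(1/4).

T ≈ 345 K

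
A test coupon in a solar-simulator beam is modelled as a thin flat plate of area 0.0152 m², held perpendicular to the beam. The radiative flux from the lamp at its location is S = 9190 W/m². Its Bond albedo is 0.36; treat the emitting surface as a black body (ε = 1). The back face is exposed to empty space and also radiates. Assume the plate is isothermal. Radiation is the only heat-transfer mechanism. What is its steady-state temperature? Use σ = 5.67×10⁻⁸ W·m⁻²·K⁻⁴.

T ≈ 477 K

At equilibrium, absorbed power = emitted power.
Absorbing cross-section = A = 0.01520 m²; emitting surface = 2A = 0.03040 m² (ratio 2).
(1−a)S·A_cross = εσ·A_surf·T⁴  ⇒  T⁴ = (1−a)S/(2σ).
T⁴ = 0.640·9190/(2·5.67×10⁻⁸) = 5.187×10¹⁰ K⁴.
T = (5.187×10¹⁰)^(1/4).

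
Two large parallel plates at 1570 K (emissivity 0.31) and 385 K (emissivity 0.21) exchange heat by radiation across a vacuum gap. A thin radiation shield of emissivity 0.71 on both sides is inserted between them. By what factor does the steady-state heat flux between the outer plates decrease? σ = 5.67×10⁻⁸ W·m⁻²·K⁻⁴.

factor ≈ 1.26

Without shield: q₀ = σΔ(T⁴)/(1/ε₁+1/ε₂−1) with denominator 6.988.
With shield the two gaps are in series; the resistances add: (1/ε₁+1/ε_s−1)+(1/ε_s+1/ε₂−1) = 3.634+5.170 = 8.805.
Heat-flux ratio q₀/q = 8.805/6.988.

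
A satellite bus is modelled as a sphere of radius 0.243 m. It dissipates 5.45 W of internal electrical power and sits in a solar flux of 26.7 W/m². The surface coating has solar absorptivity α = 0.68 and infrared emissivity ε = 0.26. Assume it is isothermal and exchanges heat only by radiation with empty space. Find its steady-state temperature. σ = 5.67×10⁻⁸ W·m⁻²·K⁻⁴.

T ≈ 168 K

At steady state, absorbed solar power + internal power = radiated power.
Absorbed: α·S·A_cross = 0.68·26.7·0.1855 = 3.368 W (cross-section πr²).
Total input = 3.368 + 5.45 = 8.818 W.
Radiated: εσ·A_surf·T⁴ with A_surf = 4πr² = 0.7420 m².
T⁴ = 8.818/(0.26·5.67×10⁻⁸·0.7420) = 8.061×10⁸ K⁴.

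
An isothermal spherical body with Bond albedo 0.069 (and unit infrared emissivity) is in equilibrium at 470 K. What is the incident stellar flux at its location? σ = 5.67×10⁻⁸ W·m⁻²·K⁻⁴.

S ≈ 11900 W/m²

(1−a)S·πr² = σ·4πr²·T⁴ ⇒ S = 4σT⁴/(1−a).
S = 4·5.67×10⁻⁸·4.880×10¹⁰/0.931.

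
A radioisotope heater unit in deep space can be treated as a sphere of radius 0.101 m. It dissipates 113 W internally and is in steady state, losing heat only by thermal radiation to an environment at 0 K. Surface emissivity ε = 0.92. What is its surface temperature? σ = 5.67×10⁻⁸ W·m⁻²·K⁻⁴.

T ≈ 361 K

Steady state: internal power = radiated power, P = εσA T⁴.
Radiating area A = 4πr² = 0.1282 m².
T⁴ = P/(εσA) = 113/(0.92·5.67×10⁻⁸·0.1282) = 1.690×10¹⁰ K⁴.
T = (1.690×10¹⁰)^(1/4).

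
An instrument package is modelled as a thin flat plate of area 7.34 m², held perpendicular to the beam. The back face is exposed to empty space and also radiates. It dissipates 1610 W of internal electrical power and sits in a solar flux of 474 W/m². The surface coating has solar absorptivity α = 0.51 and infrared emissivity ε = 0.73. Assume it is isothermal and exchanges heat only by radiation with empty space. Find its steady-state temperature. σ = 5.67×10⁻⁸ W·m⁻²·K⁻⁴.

At steady state, absorbed solar power + internal power = radiated power.
Absorbed: α·S·A_cross = 0.51·474·7.340 = 1774 W (cross-section A).
Total input = 1774 + 1610 = 3384 W.
Radiated: εσ·A_surf·T⁴ with A_surf = 2A = 14.68 m².
T⁴ = 3384/(0.73·5.67×10⁻⁸·14.68) = 5.570×10⁹ K⁴.

T ≈ 273 K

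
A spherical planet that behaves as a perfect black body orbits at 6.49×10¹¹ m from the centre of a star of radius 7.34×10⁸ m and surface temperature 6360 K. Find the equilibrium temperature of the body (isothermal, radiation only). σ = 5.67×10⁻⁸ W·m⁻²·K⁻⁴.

The star's surface emits σT_*⁴; at distance d the flux is S = σT_*⁴(R_*/d)².
S = 5.67×10⁻⁸·(6360)⁴·(7.34×10⁸/6.49×10¹¹)² = 118.7 W/m².
For an isothermal sphere T⁴ = (1−a)S/(4σ) = 5.232×10⁸ K⁴.

T ≈ 151 K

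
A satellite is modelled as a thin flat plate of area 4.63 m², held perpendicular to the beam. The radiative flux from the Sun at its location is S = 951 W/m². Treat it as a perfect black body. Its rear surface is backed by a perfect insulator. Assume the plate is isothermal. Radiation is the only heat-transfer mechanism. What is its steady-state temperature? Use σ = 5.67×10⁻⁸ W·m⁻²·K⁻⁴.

At equilibrium, absorbed power = emitted power.
Absorbing cross-section = A = 4.630 m²; emitting surface = A = 4.630 m² (ratio 1).
S·A_cross = εσ·A_surf·T⁴  ⇒  T⁴ = S/(1σ).
T⁴ = 1.00·951/(1·5.67×10⁻⁸) = 1.677×10¹⁰ K⁴.
T = (1.677×10¹⁰)^(1/4).

T ≈ 360 K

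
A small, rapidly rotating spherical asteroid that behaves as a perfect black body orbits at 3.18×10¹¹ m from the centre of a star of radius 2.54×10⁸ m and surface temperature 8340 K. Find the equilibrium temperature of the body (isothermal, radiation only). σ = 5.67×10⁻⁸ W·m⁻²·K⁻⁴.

The star's surface emits σT_*⁴; at distance d the flux is S = σT_*⁴(R_*/d)².
S = 5.67×10⁻⁸·(8340)⁴·(2.54×10⁸/3.18×10¹¹)² = 175.0 W/m².
For an isothermal sphere T⁴ = (1−a)S/(4σ) = 7.716×10⁸ K⁴.

T ≈ 167 K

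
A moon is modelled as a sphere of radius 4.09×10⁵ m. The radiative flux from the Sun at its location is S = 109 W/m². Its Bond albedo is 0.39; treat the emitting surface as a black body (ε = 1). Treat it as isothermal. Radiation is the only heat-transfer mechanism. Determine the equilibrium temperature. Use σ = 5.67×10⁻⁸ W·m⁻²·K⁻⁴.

At equilibrium, absorbed power = emitted power.
Absorbing cross-section = πr² = 5.255×10¹¹ m²; emitting surface = 4πr² = 2.102×10¹² m² (ratio 4).
(1−a)S·A_cross = εσ·A_surf·T⁴  ⇒  T⁴ = (1−a)S/(4σ).
T⁴ = 0.610·109/(4·5.67×10⁻⁸) = 2.932×10⁸ K⁴.
T = (2.932×10⁸)^(1/4).

T ≈ 131 K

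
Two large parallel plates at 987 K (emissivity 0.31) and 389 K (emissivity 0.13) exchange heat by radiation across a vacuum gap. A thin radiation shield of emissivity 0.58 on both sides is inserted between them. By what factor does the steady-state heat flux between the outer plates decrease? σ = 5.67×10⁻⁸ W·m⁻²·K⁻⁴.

Without shield: q₀ = σΔ(T⁴)/(1/ε₁+1/ε₂−1) with denominator 9.918.
With shield the two gaps are in series; the resistances add: (1/ε₁+1/ε_s−1)+(1/ε_s+1/ε₂−1) = 3.950+8.416 = 12.37.
Heat-flux ratio q₀/q = 12.37/9.918.

factor ≈ 1.25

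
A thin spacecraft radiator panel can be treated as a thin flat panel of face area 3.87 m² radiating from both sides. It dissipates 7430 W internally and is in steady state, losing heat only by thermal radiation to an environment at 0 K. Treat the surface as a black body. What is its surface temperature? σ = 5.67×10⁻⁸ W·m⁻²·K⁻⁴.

T ≈ 361 K

Steady state: internal power = radiated power, P = εσA T⁴.
Radiating area A = 2·3.87 = 7.740 m².
T⁴ = P/(εσA) = 7430/(1.0·5.67×10⁻⁸·7.740) = 1.693×10¹⁰ K⁴.
T = (1.693×10¹⁰)^(1/4).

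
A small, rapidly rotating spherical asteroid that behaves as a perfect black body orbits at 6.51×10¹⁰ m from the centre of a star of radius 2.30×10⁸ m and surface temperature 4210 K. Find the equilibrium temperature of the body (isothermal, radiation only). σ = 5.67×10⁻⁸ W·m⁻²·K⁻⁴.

T ≈ 177 K

The star's surface emits σT_*⁴; at distance d the flux is S = σT_*⁴(R_*/d)².
S = 5.67×10⁻⁸·(4210)⁴·(2.30×10⁸/6.51×10¹⁰)² = 222.3 W/m².
For an isothermal sphere T⁴ = (1−a)S/(4σ) = 9.803×10⁸ K⁴.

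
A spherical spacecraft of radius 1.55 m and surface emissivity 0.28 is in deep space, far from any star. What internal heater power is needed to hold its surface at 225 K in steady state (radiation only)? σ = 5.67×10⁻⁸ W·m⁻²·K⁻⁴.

P = εσ·4πr²·T⁴.
4πr² = 30.19 m²; T⁴ = 2.563×10⁹ K⁴.
P = 0.28·5.67×10⁻⁸·30.19·2.563×10⁹.

P ≈ 1230 W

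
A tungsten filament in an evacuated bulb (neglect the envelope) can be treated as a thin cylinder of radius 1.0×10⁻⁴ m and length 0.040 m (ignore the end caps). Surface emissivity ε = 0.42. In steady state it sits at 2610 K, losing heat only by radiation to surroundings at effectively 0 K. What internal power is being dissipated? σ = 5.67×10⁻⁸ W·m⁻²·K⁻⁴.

P ≈ 27.8 W

Steady state: P = εσA T⁴.
A = 2πrL = 2.513×10⁻⁵ m²; T⁴ = (2610)⁴ = 4.640×10¹³ K⁴.
P = 0.42 × 5.67×10⁻⁸ × 2.513×10⁻⁵ × 4.640×10¹³.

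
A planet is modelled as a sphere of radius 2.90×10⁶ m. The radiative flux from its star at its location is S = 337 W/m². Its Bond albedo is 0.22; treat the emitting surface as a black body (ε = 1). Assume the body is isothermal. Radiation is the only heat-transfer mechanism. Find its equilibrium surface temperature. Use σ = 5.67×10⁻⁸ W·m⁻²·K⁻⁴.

At equilibrium, absorbed power = emitted power.
Absorbing cross-section = πr² = 2.642×10¹³ m²; emitting surface = 4πr² = 1.057×10¹⁴ m² (ratio 4).
(1−a)S·A_cross = εσ·A_surf·T⁴  ⇒  T⁴ = (1−a)S/(4σ).
T⁴ = 0.780·337/(4·5.67×10⁻⁸) = 1.159×10⁹ K⁴.
T = (1.159×10⁹)^(1/4).

T ≈ 185 K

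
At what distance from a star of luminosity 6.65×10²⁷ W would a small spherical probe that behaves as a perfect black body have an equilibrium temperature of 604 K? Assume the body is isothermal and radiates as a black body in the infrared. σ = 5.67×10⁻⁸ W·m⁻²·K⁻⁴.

For an isothermal black-emitting sphere, (1−a)S·πr² = σ·4πr²·T⁴ ⇒ S = 4σT⁴/(1−a).
S = 4·5.67×10⁻⁸·(604)⁴/1.00 = 30180 W/m².
Flux falls as S = L/(4πd²), so d = √(L/(4πS)) = √(6.65×10²⁷/(4π·30180)).

d ≈ 1.32×10¹¹ m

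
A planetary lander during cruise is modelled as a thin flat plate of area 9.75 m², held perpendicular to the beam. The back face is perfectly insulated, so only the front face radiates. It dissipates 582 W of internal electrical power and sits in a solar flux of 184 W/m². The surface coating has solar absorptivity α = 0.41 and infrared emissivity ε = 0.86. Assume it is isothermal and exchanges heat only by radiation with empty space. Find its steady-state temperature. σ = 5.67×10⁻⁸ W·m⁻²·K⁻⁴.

At steady state, absorbed solar power + internal power = radiated power.
Absorbed: α·S·A_cross = 0.41·184·9.750 = 735.5 W (cross-section A).
Total input = 735.5 + 582 = 1318 W.
Radiated: εσ·A_surf·T⁴ with A_surf = A = 9.750 m².
T⁴ = 1318/(0.86·5.67×10⁻⁸·9.750) = 2.771×10⁹ K⁴.

T ≈ 229 K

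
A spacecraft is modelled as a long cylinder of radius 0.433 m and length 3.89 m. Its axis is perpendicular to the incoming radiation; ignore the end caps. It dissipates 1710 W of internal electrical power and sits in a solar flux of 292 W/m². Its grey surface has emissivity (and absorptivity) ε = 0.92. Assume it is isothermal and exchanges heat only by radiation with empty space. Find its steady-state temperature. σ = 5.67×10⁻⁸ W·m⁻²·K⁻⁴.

T ≈ 262 K

At steady state, absorbed solar power + internal power = radiated power.
Absorbed: α·S·A_cross = 0.92·292·3.369 = 905.0 W (cross-section 2rL).
Total input = 905.0 + 1710 = 2615 W.
Radiated: εσ·A_surf·T⁴ with A_surf = 2πrL = 10.58 m².
T⁴ = 2615/(0.92·5.67×10⁻⁸·10.58) = 4.737×10⁹ K⁴.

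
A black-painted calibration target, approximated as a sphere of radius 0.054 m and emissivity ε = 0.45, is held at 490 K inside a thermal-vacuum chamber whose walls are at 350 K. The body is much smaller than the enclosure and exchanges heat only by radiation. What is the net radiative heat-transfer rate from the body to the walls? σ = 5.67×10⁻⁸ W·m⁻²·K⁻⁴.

For a small grey body in a large enclosure: P_net = εσA(T_body⁴ − T_wall⁴).
A = 4πr² = 0.03664 m²; T_body⁴ − T_wall⁴ = 5.765×10¹⁰ − 1.501×10¹⁰ = 4.264×10¹⁰ K⁴.
|P_net| = 0.45·5.67×10⁻⁸·0.03664·4.264×10¹⁰.

P_net ≈ 39.9 W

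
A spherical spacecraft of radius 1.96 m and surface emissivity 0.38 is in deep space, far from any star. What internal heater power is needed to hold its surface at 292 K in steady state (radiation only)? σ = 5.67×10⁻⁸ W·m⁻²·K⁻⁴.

P = εσ·4πr²·T⁴.
4πr² = 48.27 m²; T⁴ = 7.270×10⁹ K⁴.
P = 0.38·5.67×10⁻⁸·48.27·7.270×10⁹.

P ≈ 7560 W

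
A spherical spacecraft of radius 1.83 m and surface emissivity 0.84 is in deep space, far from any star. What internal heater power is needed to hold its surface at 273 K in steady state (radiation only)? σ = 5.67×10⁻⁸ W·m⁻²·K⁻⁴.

P = εσ·4πr²·T⁴.
4πr² = 42.08 m²; T⁴ = 5.555×10⁹ K⁴.
P = 0.84·5.67×10⁻⁸·42.08·5.555×10⁹.

P ≈ 11100 W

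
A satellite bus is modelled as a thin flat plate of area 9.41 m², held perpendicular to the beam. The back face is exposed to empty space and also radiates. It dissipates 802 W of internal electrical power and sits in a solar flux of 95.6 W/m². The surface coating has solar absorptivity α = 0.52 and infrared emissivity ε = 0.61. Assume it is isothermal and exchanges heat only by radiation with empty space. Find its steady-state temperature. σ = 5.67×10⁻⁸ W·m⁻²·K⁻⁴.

At steady state, absorbed solar power + internal power = radiated power.
Absorbed: α·S·A_cross = 0.52·95.6·9.410 = 467.8 W (cross-section A).
Total input = 467.8 + 802 = 1270 W.
Radiated: εσ·A_surf·T⁴ with A_surf = 2A = 18.82 m².
T⁴ = 1270/(0.61·5.67×10⁻⁸·18.82) = 1.951×10⁹ K⁴.

T ≈ 210 K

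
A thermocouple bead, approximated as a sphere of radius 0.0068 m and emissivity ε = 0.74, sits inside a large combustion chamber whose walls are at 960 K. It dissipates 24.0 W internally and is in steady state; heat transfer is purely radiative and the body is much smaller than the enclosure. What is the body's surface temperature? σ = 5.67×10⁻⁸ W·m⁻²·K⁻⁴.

T ≈ 1160 K

For a small grey body in a large enclosure, net radiated power = εσA(T⁴ − T_w⁴).
Steady state: P = εσA(T⁴ − T_w⁴) with A = 4πr² = 5.811×10⁻⁴ m².
T⁴ = P/(εσA) + T_w⁴ = 24.0/(0.74·5.67×10⁻⁸·5.811×10⁻⁴) + (960)⁴
    = 9.844×10¹¹ + 8.493×10¹¹ = 1.834×10¹² K⁴.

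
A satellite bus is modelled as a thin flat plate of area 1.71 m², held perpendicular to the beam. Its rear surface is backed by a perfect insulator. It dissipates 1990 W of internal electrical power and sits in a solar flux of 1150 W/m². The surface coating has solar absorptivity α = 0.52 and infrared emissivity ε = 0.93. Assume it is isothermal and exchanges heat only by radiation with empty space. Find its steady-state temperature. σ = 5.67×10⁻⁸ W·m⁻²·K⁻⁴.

At steady state, absorbed solar power + internal power = radiated power.
Absorbed: α·S·A_cross = 0.52·1150·1.710 = 1023 W (cross-section A).
Total input = 1023 + 1990 = 3013 W.
Radiated: εσ·A_surf·T⁴ with A_surf = A = 1.710 m².
T⁴ = 3013/(0.93·5.67×10⁻⁸·1.710) = 3.341×10¹⁰ K⁴.

T ≈ 428 K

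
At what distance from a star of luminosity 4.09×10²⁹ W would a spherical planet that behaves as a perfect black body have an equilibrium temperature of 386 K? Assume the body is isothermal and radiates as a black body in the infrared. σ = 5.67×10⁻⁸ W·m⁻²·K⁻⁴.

For an isothermal black-emitting sphere, (1−a)S·πr² = σ·4πr²·T⁴ ⇒ S = 4σT⁴/(1−a).
S = 4·5.67×10⁻⁸·(386)⁴/1.00 = 5035 W/m².
Flux falls as S = L/(4πd²), so d = √(L/(4πS)) = √(4.09×10²⁹/(4π·5035)).

d ≈ 2.54×10¹² m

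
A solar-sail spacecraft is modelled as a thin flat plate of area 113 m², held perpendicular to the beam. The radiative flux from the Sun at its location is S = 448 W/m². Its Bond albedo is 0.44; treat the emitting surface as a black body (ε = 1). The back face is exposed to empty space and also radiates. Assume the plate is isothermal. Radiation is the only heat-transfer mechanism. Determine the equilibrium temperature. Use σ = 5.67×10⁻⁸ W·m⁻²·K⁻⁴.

T ≈ 217 K

At equilibrium, absorbed power = emitted power.
Absorbing cross-section = A = 113.0 m²; emitting surface = 2A = 226.0 m² (ratio 2).
(1−a)S·A_cross = εσ·A_surf·T⁴  ⇒  T⁴ = (1−a)S/(2σ).
T⁴ = 0.560·448/(2·5.67×10⁻⁸) = 2.212×10⁹ K⁴.
T = (2.212×10⁹)^(1/4).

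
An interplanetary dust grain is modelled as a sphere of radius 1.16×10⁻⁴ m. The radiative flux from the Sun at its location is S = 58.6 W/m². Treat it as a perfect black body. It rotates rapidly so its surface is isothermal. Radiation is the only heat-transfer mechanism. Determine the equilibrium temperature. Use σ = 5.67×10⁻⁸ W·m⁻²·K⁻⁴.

At equilibrium, absorbed power = emitted power.
Absorbing cross-section = πr² = 4.227×10⁻⁸ m²; emitting surface = 4πr² = 1.691×10⁻⁷ m² (ratio 4).
S·A_cross = εσ·A_surf·T⁴  ⇒  T⁴ = S/(4σ).
T⁴ = 1.00·58.6/(4·5.67×10⁻⁸) = 2.584×10⁸ K⁴.
T = (2.584×10⁸)^(1/4).

T ≈ 127 K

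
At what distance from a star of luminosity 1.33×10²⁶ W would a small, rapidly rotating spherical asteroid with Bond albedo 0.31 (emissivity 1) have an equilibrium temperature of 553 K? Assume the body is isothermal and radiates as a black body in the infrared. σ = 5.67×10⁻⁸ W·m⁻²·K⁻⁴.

d ≈ 1.86×10¹⁰ m

For an isothermal black-emitting sphere, (1−a)S·πr² = σ·4πr²·T⁴ ⇒ S = 4σT⁴/(1−a).
S = 4·5.67×10⁻⁸·(553)⁴/0.690 = 30740 W/m².
Flux falls as S = L/(4πd²), so d = √(L/(4πS)) = √(1.33×10²⁶/(4π·30740)).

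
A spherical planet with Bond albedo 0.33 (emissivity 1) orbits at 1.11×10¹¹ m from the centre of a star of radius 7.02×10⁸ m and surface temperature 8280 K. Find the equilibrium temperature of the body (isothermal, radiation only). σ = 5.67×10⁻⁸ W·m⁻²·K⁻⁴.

T ≈ 421 K

The star's surface emits σT_*⁴; at distance d the flux is S = σT_*⁴(R_*/d)².
S = 5.67×10⁻⁸·(8280)⁴·(7.02×10⁸/1.11×10¹¹)² = 10660 W/m².
For an isothermal sphere T⁴ = (1−a)S/(4σ) = 3.149×10¹⁰ K⁴.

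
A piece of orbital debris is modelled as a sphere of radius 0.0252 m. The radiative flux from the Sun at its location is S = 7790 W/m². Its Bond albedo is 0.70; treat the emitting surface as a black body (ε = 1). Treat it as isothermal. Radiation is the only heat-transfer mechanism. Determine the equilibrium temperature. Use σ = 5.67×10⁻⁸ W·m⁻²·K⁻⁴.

T ≈ 319 K

At equilibrium, absorbed power = emitted power.
Absorbing cross-section = πr² = 0.001995 m²; emitting surface = 4πr² = 0.007980 m² (ratio 4).
(1−a)S·A_cross = εσ·A_surf·T⁴  ⇒  T⁴ = (1−a)S/(4σ).
T⁴ = 0.300·7790/(4·5.67×10⁻⁸) = 1.030×10¹⁰ K⁴.
T = (1.030×10¹⁰)^(1/4).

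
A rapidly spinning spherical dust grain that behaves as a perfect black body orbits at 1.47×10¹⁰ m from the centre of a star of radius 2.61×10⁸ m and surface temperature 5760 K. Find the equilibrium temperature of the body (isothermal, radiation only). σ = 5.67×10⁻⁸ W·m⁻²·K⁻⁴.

T ≈ 543 K

The star's surface emits σT_*⁴; at distance d the flux is S = σT_*⁴(R_*/d)².
S = 5.67×10⁻⁸·(5760)⁴·(2.61×10⁸/1.47×10¹⁰)² = 19680 W/m².
For an isothermal sphere T⁴ = (1−a)S/(4σ) = 8.675×10¹⁰ K⁴.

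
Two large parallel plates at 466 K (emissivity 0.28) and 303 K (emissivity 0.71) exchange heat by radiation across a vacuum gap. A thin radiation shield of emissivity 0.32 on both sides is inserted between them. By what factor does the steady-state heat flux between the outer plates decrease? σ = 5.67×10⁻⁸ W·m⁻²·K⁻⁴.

Without shield: q₀ = σΔ(T⁴)/(1/ε₁+1/ε₂−1) with denominator 3.980.
With shield the two gaps are in series; the resistances add: (1/ε₁+1/ε_s−1)+(1/ε_s+1/ε₂−1) = 5.696+3.533 = 9.230.
Heat-flux ratio q₀/q = 9.230/3.980.

factor ≈ 2.32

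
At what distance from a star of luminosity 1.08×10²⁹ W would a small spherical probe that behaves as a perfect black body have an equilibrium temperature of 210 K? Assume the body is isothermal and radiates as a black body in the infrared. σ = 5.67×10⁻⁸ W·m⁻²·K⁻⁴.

d ≈ 4.41×10¹² m

For an isothermal black-emitting sphere, (1−a)S·πr² = σ·4πr²·T⁴ ⇒ S = 4σT⁴/(1−a).
S = 4·5.67×10⁻⁸·(210)⁴/1.00 = 441.1 W/m².
Flux falls as S = L/(4πd²), so d = √(L/(4πS)) = √(1.08×10²⁹/(4π·441.1)).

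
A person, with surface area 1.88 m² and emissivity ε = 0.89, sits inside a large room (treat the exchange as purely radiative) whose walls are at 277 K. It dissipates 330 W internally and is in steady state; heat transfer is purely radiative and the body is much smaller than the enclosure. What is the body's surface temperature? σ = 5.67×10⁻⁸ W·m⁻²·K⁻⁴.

For a small grey body in a large enclosure, net radiated power = εσA(T⁴ − T_w⁴).
Steady state: P = εσA(T⁴ − T_w⁴) with A = 1.88 m².
T⁴ = P/(εσA) + T_w⁴ = 330/(0.89·5.67×10⁻⁸·1.880) + (277)⁴
    = 3.478×10⁹ + 5.887×10⁹ = 9.366×10⁹ K⁴.

T ≈ 311 K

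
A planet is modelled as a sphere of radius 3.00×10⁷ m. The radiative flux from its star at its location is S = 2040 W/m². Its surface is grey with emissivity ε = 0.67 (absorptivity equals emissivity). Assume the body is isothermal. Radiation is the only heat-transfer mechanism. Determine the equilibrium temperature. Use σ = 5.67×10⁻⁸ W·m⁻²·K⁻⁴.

At equilibrium, absorbed power = emitted power.
Absorbing cross-section = πr² = 2.827×10¹⁵ m²; emitting surface = 4πr² = 1.131×10¹⁶ m² (ratio 4).
εS·A_cross = εσ·A_surf·T⁴  ⇒  T⁴ = S/(4σ)   (ε cancels).
T⁴ = 2040/(4·5.67×10⁻⁸) = 8.995×10⁹ K⁴.
T = (8.995×10⁹)^(1/4).

T ≈ 308 K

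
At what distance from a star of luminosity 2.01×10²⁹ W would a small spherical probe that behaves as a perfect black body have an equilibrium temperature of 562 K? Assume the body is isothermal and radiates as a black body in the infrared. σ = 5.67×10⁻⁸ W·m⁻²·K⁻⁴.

For an isothermal black-emitting sphere, (1−a)S·πr² = σ·4πr²·T⁴ ⇒ S = 4σT⁴/(1−a).
S = 4·5.67×10⁻⁸·(562)⁴/1.00 = 22620 W/m².
Flux falls as S = L/(4πd²), so d = √(L/(4πS)) = √(2.01×10²⁹/(4π·22620)).

d ≈ 8.41×10¹¹ m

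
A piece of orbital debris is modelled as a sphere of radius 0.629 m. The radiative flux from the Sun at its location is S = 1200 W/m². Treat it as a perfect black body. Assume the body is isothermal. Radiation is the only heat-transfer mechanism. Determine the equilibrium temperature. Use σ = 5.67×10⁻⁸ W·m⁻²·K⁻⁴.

T ≈ 270 K

At equilibrium, absorbed power = emitted power.
Absorbing cross-section = πr² = 1.243 m²; emitting surface = 4πr² = 4.972 m² (ratio 4).
S·A_cross = εσ·A_surf·T⁴  ⇒  T⁴ = S/(4σ).
T⁴ = 1.00·1200/(4·5.67×10⁻⁸) = 5.291×10⁹ K⁴.
T = (5.291×10⁹)^(1/4).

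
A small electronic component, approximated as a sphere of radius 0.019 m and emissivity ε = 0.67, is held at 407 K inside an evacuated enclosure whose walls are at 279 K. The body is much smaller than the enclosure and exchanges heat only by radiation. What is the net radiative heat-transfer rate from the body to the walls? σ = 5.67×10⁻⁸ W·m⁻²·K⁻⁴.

For a small grey body in a large enclosure: P_net = εσA(T_body⁴ − T_wall⁴).
A = 4πr² = 0.004536 m²; T_body⁴ − T_wall⁴ = 2.744×10¹⁰ − 6.059×10⁹ = 2.138×10¹⁰ K⁴.
|P_net| = 0.67·5.67×10⁻⁸·0.004536·2.138×10¹⁰.

P_net ≈ 3.68 W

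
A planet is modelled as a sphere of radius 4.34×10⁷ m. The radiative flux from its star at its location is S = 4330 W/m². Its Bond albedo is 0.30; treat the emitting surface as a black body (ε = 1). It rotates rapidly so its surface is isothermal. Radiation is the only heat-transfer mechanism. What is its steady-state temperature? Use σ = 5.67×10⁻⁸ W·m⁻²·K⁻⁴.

At equilibrium, absorbed power = emitted power.
Absorbing cross-section = πr² = 5.917×10¹⁵ m²; emitting surface = 4πr² = 2.367×10¹⁶ m² (ratio 4).
(1−a)S·A_cross = εσ·A_surf·T⁴  ⇒  T⁴ = (1−a)S/(4σ).
T⁴ = 0.700·4330/(4·5.67×10⁻⁸) = 1.336×10¹⁰ K⁴.
T = (1.336×10¹⁰)^(1/4).

T ≈ 340 K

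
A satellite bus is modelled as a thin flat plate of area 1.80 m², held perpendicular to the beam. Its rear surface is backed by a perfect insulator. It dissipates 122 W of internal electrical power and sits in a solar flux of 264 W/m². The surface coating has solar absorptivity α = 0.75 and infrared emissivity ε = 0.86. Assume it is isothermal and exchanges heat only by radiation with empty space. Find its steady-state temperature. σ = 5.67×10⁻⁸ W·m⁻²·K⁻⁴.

At steady state, absorbed solar power + internal power = radiated power.
Absorbed: α·S·A_cross = 0.75·264·1.800 = 356.4 W (cross-section A).
Total input = 356.4 + 122 = 478.4 W.
Radiated: εσ·A_surf·T⁴ with A_surf = A = 1.800 m².
T⁴ = 478.4/(0.86·5.67×10⁻⁸·1.800) = 5.451×10⁹ K⁴.

T ≈ 272 K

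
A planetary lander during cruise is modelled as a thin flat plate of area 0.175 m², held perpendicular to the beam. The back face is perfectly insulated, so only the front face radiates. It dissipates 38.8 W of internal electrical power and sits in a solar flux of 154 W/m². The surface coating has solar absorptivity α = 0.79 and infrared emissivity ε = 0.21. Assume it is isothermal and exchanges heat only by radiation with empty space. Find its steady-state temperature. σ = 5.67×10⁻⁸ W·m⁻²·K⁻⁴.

T ≈ 412 K

At steady state, absorbed solar power + internal power = radiated power.
Absorbed: α·S·A_cross = 0.79·154·0.1750 = 21.29 W (cross-section A).
Total input = 21.29 + 38.8 = 60.09 W.
Radiated: εσ·A_surf·T⁴ with A_surf = A = 0.1750 m².
T⁴ = 60.09/(0.21·5.67×10⁻⁸·0.1750) = 2.884×10¹⁰ K⁴.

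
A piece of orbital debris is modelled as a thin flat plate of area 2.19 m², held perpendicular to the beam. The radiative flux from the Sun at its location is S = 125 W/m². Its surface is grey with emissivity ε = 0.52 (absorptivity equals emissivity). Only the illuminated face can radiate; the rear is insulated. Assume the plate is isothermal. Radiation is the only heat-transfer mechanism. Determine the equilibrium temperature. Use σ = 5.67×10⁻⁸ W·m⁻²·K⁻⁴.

T ≈ 217 K

At equilibrium, absorbed power = emitted power.
Absorbing cross-section = A = 2.190 m²; emitting surface = A = 2.190 m² (ratio 1).
εS·A_cross = εσ·A_surf·T⁴  ⇒  T⁴ = S/(1σ)   (ε cancels).
T⁴ = 125/(1·5.67×10⁻⁸) = 2.205×10⁹ K⁴.
T = (2.205×10⁹)^(1/4).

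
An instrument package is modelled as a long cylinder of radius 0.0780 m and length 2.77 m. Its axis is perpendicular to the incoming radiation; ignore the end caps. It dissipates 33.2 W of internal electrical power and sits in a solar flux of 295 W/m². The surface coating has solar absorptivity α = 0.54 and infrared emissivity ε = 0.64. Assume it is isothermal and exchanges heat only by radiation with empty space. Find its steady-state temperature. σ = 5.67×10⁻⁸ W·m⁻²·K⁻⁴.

T ≈ 213 K

At steady state, absorbed solar power + internal power = radiated power.
Absorbed: α·S·A_cross = 0.54·295·0.4321 = 68.84 W (cross-section 2rL).
Total input = 68.84 + 33.2 = 102.0 W.
Radiated: εσ·A_surf·T⁴ with A_surf = 2πrL = 1.358 m².
T⁴ = 102.0/(0.64·5.67×10⁻⁸·1.358) = 2.071×10⁹ K⁴.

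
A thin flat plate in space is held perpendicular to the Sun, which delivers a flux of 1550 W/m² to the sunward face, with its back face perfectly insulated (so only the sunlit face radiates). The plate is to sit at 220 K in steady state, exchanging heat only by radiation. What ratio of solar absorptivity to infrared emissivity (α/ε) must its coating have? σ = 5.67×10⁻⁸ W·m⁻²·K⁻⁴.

α/ε ≈ 0.0857

Balance: αS·A = εσ·1A·T⁴ ⇒ α/ε = σT⁴/S.
α/ε = 5.67×10⁻⁸·(220)⁴/1550 = 5.67×10⁻⁸·2.343×10⁹/1550.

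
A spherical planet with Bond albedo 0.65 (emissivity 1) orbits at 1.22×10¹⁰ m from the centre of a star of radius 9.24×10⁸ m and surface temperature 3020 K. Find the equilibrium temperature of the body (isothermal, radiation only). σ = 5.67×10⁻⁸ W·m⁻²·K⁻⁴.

The star's surface emits σT_*⁴; at distance d the flux is S = σT_*⁴(R_*/d)².
S = 5.67×10⁻⁸·(3020)⁴·(9.24×10⁸/1.22×10¹⁰)² = 27050 W/m².
For an isothermal sphere T⁴ = (1−a)S/(4σ) = 4.175×10¹⁰ K⁴.

T ≈ 452 K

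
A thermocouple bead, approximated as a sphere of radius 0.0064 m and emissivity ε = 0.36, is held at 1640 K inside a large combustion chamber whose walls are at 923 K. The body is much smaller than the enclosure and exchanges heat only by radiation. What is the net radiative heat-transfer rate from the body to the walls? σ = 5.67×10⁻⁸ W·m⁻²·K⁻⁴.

P_net ≈ 68.4 W

For a small grey body in a large enclosure: P_net = εσA(T_body⁴ − T_wall⁴).
A = 4πr² = 5.147×10⁻⁴ m²; T_body⁴ − T_wall⁴ = 7.234×10¹² − 7.258×10¹¹ = 6.508×10¹² K⁴.
|P_net| = 0.36·5.67×10⁻⁸·5.147×10⁻⁴·6.508×10¹².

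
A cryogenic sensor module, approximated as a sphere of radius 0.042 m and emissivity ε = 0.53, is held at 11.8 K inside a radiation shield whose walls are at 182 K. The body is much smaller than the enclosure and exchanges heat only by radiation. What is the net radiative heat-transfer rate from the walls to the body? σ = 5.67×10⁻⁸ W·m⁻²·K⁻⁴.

P_net ≈ 0.731 W

For a small grey body in a large enclosure: P_net = εσA(T_body⁴ − T_wall⁴).
A = 4πr² = 0.02217 m²; T_body⁴ − T_wall⁴ = 19390 − 1.097×10⁹ = -1.097×10⁹ K⁴.
|P_net| = 0.53·5.67×10⁻⁸·0.02217·1.097×10⁹.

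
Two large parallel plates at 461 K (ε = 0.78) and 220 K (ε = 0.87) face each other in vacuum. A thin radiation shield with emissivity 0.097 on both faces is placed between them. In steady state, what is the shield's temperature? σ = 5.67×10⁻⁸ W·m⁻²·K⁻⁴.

T_s ≈ 392 K

In steady state the net flux on the hot side equals that on the cold side.
σ(T₁⁴−T_s⁴)/D₁ = σ(T_s⁴−T₂⁴)/D₂, with D₁ = 1/ε₁+1/ε_s−1 = 10.59, D₂ = 1/ε_s+1/ε₂−1 = 10.46.
Solve for T_s⁴: T_s⁴ = (D₂·T₁⁴ + D₁·T₂⁴)/(D₁+D₂) = 2.362×10¹⁰ K⁴.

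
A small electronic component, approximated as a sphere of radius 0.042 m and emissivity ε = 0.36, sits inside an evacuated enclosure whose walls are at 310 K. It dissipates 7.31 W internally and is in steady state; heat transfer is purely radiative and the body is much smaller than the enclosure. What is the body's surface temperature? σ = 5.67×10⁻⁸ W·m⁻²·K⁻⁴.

T ≈ 399 K

For a small grey body in a large enclosure, net radiated power = εσA(T⁴ − T_w⁴).
Steady state: P = εσA(T⁴ − T_w⁴) with A = 4πr² = 0.02217 m².
T⁴ = P/(εσA) + T_w⁴ = 7.31/(0.36·5.67×10⁻⁸·0.02217) + (310)⁴
    = 1.616×10¹⁰ + 9.235×10⁹ = 2.539×10¹⁰ K⁴.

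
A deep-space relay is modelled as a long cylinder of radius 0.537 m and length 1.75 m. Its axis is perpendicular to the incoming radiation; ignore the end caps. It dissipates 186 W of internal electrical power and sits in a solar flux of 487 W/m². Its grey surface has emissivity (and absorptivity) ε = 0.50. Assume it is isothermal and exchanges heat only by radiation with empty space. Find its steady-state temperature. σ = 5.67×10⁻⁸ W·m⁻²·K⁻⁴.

At steady state, absorbed solar power + internal power = radiated power.
Absorbed: α·S·A_cross = 0.50·487·1.880 = 457.7 W (cross-section 2rL).
Total input = 457.7 + 186 = 643.7 W.
Radiated: εσ·A_surf·T⁴ with A_surf = 2πrL = 5.905 m².
T⁴ = 643.7/(0.50·5.67×10⁻⁸·5.905) = 3.845×10⁹ K⁴.

T ≈ 249 K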